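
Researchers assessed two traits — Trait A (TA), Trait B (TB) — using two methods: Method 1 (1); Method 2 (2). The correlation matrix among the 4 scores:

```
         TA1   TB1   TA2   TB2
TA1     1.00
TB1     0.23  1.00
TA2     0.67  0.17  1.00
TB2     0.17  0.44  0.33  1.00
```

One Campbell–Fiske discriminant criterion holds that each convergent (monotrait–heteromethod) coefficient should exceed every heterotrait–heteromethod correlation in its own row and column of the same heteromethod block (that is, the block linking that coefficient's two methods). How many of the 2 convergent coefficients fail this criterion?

0

Convergent coefficients and their comparison sets:
TA (methods 1·2): 0.67 vs {0.17, 0.17} → pass.
TB (methods 1·2): 0.44 vs {0.17, 0.17} → pass.
0 of 2 fail.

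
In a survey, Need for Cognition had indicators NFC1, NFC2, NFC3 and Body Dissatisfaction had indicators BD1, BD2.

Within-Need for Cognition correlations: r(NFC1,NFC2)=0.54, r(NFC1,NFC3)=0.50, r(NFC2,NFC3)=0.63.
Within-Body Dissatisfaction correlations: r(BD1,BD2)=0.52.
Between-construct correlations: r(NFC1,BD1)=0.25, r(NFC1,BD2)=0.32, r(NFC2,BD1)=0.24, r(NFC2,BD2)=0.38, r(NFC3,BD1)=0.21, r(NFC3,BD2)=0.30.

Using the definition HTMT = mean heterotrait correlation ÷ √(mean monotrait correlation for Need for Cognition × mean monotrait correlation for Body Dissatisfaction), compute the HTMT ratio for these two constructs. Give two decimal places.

Between-construct mean = 1.70/6 = 0.2833.
Mean within-NFC = 1.67/3 = 0.5567; mean within-BD = 0.52/1 = 0.5200.
Geometric mean = √(0.5567 × 0.5200) = 0.5380.
HTMT = 0.2833 / 0.5380 = 0.53.

0.53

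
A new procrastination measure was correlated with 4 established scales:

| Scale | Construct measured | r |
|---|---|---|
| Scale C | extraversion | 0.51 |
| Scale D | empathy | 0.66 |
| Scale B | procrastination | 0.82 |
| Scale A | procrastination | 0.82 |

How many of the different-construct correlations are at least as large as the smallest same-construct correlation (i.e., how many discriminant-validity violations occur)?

0

Convergent (same construct = procrastination): Scale B, Scale A.
Smallest convergent = 0.82. Discriminant values: 0.51, 0.66; count ≥ 0.82 → 0.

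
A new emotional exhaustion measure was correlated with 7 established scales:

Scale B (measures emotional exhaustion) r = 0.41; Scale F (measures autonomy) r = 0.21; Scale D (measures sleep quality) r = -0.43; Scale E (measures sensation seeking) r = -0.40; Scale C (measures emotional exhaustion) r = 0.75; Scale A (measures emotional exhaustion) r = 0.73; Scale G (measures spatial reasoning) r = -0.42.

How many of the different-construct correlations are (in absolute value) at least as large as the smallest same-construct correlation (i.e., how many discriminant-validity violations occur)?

Convergent (same construct = emotional exhaustion): Scale B, Scale C, Scale A.
Smallest convergent = 0.41. Discriminant |r|: 0.21, 0.43, 0.40, 0.42; count ≥ 0.41 → 2.

2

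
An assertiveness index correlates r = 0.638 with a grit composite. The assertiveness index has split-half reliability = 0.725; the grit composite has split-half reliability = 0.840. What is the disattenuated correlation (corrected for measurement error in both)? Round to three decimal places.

0.818

r_true = r_obs / √(r_xx · r_yy) = 0.638 / √(0.725 × 0.840) = 0.638 / √0.609000 = 0.638 / 0.7804 ≈ 0.818.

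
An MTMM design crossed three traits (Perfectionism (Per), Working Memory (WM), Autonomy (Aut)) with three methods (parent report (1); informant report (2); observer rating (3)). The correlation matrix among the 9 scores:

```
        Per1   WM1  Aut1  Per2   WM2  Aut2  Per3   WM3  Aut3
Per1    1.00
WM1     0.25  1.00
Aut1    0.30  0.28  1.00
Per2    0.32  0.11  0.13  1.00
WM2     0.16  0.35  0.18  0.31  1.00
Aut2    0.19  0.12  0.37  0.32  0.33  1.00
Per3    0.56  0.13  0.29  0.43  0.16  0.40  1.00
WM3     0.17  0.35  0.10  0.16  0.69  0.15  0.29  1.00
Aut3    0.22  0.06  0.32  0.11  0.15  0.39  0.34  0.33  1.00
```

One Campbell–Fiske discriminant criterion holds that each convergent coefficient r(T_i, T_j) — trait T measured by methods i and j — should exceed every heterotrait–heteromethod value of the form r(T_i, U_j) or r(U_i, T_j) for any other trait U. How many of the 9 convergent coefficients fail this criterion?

Convergent coefficients and their comparison sets:
Per (methods 1·2): 0.32 vs {0.16, 0.11, 0.19, 0.13} → pass.
Per (methods 1·3): 0.56 vs {0.17, 0.13, 0.22, 0.29} → pass.
Per (methods 2·3): 0.43 vs {0.16, 0.16, 0.11, 0.40} → pass.
WM (methods 1·2): 0.35 vs {0.11, 0.16, 0.12, 0.18} → pass.
WM (methods 1·3): 0.35 vs {0.13, 0.17, 0.06, 0.10} → pass.
WM (methods 2·3): 0.69 vs {0.16, 0.16, 0.15, 0.15} → pass.
Aut (methods 1·2): 0.37 vs {0.13, 0.19, 0.18, 0.12} → pass.
Aut (methods 1·3): 0.32 vs {0.29, 0.22, 0.10, 0.06} → pass.
Aut (methods 2·3): 0.39 vs {0.40, 0.11, 0.15, 0.15} → fail.
1 of 9 fail.

1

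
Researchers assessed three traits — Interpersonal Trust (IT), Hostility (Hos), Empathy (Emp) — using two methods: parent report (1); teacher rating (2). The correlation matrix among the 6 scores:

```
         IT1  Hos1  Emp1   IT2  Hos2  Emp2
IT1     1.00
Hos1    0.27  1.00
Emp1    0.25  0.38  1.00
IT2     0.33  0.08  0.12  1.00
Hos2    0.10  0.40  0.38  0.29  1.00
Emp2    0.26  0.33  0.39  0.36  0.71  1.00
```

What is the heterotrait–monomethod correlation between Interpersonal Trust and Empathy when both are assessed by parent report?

0.25

Different traits, same method: r(IT1, Emp1) = 0.25.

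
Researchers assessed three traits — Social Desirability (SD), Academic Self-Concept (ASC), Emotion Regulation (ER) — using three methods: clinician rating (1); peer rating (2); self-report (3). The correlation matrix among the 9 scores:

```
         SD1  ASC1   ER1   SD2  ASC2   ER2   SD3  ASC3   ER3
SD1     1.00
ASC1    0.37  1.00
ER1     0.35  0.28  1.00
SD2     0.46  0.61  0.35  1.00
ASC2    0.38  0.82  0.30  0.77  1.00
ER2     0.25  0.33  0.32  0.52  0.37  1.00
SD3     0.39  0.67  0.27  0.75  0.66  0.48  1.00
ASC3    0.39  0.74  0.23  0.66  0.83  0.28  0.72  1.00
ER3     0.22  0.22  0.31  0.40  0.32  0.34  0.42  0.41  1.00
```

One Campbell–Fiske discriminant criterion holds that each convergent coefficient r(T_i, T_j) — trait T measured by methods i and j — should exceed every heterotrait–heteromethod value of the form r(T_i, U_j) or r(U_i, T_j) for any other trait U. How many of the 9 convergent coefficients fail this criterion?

4

Convergent coefficients and their comparison sets:
SD (methods 1·2): 0.46 vs {0.38, 0.61, 0.25, 0.35} → fail.
SD (methods 1·3): 0.39 vs {0.39, 0.67, 0.22, 0.27} → fail.
SD (methods 2·3): 0.75 vs {0.66, 0.66, 0.40, 0.48} → pass.
ASC (methods 1·2): 0.82 vs {0.61, 0.38, 0.33, 0.30} → pass.
ASC (methods 1·3): 0.74 vs {0.67, 0.39, 0.22, 0.23} → pass.
ASC (methods 2·3): 0.83 vs {0.66, 0.66, 0.32, 0.28} → pass.
ER (methods 1·2): 0.32 vs {0.35, 0.25, 0.30, 0.33} → fail.
ER (methods 1·3): 0.31 vs {0.27, 0.22, 0.23, 0.22} → pass.
ER (methods 2·3): 0.34 vs {0.48, 0.40, 0.28, 0.32} → fail.
4 of 9 fail.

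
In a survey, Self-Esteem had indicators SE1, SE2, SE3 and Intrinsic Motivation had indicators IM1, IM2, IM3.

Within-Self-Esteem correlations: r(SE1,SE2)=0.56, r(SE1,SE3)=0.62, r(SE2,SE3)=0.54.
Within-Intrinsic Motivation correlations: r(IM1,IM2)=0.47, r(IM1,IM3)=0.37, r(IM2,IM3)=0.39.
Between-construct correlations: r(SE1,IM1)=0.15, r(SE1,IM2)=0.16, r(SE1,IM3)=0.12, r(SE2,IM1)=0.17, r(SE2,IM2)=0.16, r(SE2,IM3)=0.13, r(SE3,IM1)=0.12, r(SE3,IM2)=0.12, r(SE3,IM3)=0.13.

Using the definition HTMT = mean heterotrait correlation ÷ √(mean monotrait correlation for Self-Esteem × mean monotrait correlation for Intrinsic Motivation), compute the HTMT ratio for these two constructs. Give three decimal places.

Mean between = 1.26/9 = 0.1400.
Mean within-SE = 1.72/3 = 0.5733; mean within-IM = 1.23/3 = 0.4100.
Geometric mean = √(0.5733 × 0.4100) = 0.4848.
HTMT = 0.1400 / 0.4848 = 0.289.

0.289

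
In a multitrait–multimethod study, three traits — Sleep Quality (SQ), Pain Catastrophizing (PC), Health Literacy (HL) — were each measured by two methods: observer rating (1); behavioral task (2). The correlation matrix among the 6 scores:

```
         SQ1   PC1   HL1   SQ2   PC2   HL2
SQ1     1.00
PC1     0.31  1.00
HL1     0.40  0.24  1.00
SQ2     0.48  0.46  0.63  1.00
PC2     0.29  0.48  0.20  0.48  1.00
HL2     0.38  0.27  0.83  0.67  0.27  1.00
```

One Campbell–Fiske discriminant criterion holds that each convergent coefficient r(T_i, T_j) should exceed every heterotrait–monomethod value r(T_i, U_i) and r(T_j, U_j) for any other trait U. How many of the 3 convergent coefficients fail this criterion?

2

Checking each validity diagonal entry against its comparison values:
SQ (methods 1·2): 0.48 vs {0.31, 0.48, 0.40, 0.67} → fail.
PC (methods 1·2): 0.48 vs {0.31, 0.48, 0.24, 0.27} → fail.
HL (methods 1·2): 0.83 vs {0.40, 0.67, 0.24, 0.27} → pass.
2 of 3 fail.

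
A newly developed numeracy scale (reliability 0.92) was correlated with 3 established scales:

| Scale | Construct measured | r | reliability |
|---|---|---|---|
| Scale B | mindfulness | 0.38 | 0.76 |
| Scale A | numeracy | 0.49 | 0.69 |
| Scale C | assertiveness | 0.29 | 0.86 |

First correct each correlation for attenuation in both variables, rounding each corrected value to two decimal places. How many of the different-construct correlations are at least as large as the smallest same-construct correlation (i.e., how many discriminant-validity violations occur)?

Disattenuated r (r / √(r_scale · r_new)):
  Scale B (disc): 0.38 / √(0.76·0.92) = 0.45
  Scale A (conv): 0.49 / √(0.69·0.92) = 0.62
  Scale C (disc): 0.29 / √(0.86·0.92) = 0.33
Smallest convergent = 0.62. Discriminant values: 0.45, 0.33; count ≥ 0.62 → 0.

0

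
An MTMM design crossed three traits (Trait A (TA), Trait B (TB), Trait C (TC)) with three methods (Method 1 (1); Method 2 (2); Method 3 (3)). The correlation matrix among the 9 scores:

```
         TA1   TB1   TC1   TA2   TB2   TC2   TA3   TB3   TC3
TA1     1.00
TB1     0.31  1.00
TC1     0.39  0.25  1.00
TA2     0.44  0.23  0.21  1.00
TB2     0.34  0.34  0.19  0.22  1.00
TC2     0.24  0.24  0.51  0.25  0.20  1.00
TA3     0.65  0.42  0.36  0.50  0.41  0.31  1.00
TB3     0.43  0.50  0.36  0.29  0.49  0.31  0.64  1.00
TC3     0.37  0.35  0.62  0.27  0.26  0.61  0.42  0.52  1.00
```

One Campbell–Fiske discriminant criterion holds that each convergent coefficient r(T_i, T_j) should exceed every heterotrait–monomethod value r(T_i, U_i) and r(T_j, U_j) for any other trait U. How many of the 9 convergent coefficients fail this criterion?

Checking each validity diagonal entry against its comparison values:
TA (methods 1·2): 0.44 vs {0.31, 0.22, 0.39, 0.25} → pass.
TA (methods 1·3): 0.65 vs {0.31, 0.64, 0.39, 0.42} → pass.
TA (methods 2·3): 0.50 vs {0.22, 0.64, 0.25, 0.42} → fail.
TB (methods 1·2): 0.34 vs {0.31, 0.22, 0.25, 0.20} → pass.
TB (methods 1·3): 0.50 vs {0.31, 0.64, 0.25, 0.52} → fail.
TB (methods 2·3): 0.49 vs {0.22, 0.64, 0.20, 0.52} → fail.
TC (methods 1·2): 0.51 vs {0.39, 0.25, 0.25, 0.20} → pass.
TC (methods 1·3): 0.62 vs {0.39, 0.42, 0.25, 0.52} → pass.
TC (methods 2·3): 0.61 vs {0.25, 0.42, 0.20, 0.52} → pass.
3 of 9 fail.

3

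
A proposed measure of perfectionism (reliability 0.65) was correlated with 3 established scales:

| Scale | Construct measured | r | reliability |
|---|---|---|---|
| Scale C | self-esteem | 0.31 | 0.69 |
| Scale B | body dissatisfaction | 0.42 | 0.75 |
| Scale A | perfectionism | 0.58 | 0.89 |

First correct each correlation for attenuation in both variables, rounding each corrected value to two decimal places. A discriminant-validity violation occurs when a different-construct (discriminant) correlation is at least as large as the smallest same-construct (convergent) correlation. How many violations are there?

Disattenuated r (r / √(r_scale · r_new)):
  Scale C (disc): 0.31 / √(0.69·0.65) = 0.46
  Scale B (disc): 0.42 / √(0.75·0.65) = 0.60
  Scale A (conv): 0.58 / √(0.89·0.65) = 0.76
Smallest convergent = 0.76. Discriminant values: 0.46, 0.60; count ≥ 0.76 → 0.

0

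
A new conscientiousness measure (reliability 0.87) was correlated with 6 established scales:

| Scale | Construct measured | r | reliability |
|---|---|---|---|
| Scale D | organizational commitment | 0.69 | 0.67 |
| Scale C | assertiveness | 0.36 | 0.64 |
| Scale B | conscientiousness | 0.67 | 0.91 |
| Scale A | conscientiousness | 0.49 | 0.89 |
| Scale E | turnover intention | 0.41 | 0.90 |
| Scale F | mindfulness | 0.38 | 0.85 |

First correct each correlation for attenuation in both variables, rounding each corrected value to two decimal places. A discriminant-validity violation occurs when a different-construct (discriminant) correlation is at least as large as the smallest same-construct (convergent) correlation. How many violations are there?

Disattenuated r (r / √(r_scale · r_new)):
  Scale D (disc): 0.69 / √(0.67·0.87) = 0.90
  Scale C (disc): 0.36 / √(0.64·0.87) = 0.48
  Scale B (conv): 0.67 / √(0.91·0.87) = 0.75
  Scale A (conv): 0.49 / √(0.89·0.87) = 0.56
  Scale E (disc): 0.41 / √(0.90·0.87) = 0.46
  Scale F (disc): 0.38 / √(0.85·0.87) = 0.44
Smallest convergent = 0.56. Discriminant values: 0.90, 0.48, 0.46, 0.44; count ≥ 0.56 → 1.

1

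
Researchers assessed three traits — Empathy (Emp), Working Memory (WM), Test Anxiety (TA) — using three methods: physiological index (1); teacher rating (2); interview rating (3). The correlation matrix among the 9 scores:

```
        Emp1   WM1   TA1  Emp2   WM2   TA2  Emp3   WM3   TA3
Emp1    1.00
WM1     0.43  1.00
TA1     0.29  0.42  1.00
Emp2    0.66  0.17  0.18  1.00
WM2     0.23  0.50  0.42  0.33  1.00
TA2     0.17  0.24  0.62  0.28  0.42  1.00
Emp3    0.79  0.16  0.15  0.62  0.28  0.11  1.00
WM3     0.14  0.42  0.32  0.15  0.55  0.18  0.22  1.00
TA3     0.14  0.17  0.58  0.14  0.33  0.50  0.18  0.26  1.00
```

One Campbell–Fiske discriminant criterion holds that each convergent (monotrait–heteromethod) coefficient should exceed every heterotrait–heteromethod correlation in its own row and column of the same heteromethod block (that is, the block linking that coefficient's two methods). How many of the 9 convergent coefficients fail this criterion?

Checking each validity diagonal entry against its comparison values:
Emp (methods 1·2): 0.66 vs {0.23, 0.17, 0.17, 0.18} → pass.
Emp (methods 1·3): 0.79 vs {0.14, 0.16, 0.14, 0.15} → pass.
Emp (methods 2·3): 0.62 vs {0.15, 0.28, 0.14, 0.11} → pass.
WM (methods 1·2): 0.50 vs {0.17, 0.23, 0.24, 0.42} → pass.
WM (methods 1·3): 0.42 vs {0.16, 0.14, 0.17, 0.32} → pass.
WM (methods 2·3): 0.55 vs {0.28, 0.15, 0.33, 0.18} → pass.
TA (methods 1·2): 0.62 vs {0.18, 0.17, 0.42, 0.24} → pass.
TA (methods 1·3): 0.58 vs {0.15, 0.14, 0.32, 0.17} → pass.
TA (methods 2·3): 0.50 vs {0.11, 0.14, 0.18, 0.33} → pass.
0 of 9 fail.

0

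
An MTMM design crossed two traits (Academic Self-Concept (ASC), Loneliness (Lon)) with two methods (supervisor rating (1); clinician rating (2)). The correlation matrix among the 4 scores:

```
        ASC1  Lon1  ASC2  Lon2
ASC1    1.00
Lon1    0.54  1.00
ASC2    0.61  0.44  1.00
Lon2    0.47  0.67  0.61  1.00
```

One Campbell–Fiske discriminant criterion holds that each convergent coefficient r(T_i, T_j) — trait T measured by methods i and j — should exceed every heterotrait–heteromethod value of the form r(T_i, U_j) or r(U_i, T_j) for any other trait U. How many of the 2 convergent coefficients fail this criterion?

0

Checking each validity diagonal entry against its comparison values:
ASC (methods 1·2): 0.61 vs {0.47, 0.44} → pass.
Lon (methods 1·2): 0.67 vs {0.44, 0.47} → pass.
0 of 2 fail.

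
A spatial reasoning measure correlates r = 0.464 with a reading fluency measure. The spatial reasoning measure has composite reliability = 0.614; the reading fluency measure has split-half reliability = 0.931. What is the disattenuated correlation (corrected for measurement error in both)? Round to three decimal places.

r_true = r_obs / √(r_xx · r_yy) = 0.464 / √(0.614 × 0.931) = 0.464 / √0.571634 = 0.464 / 0.7561 ≈ 0.614.

0.614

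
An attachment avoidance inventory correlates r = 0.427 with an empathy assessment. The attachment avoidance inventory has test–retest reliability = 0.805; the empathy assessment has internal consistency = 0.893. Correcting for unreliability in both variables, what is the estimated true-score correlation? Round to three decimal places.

r_true = r_obs / √(r_xx · r_yy) = 0.427 / √(0.805 × 0.893) = 0.427 / √0.718865 = 0.427 / 0.8479 ≈ 0.504.

0.504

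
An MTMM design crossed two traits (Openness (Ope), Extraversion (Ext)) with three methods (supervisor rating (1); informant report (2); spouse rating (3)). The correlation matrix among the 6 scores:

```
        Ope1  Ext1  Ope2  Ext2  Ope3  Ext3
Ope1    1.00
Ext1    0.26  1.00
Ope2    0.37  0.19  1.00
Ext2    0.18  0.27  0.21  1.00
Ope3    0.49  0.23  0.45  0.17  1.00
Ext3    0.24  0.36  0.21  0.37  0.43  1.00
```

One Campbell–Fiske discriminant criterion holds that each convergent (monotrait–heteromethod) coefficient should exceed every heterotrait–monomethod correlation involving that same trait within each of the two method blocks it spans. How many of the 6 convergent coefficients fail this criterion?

2

Checking each validity diagonal entry against its comparison values:
Ope (methods 1·2): 0.37 vs {0.26, 0.21} → pass.
Ope (methods 1·3): 0.49 vs {0.26, 0.43} → pass.
Ope (methods 2·3): 0.45 vs {0.21, 0.43} → pass.
Ext (methods 1·2): 0.27 vs {0.26, 0.21} → pass.
Ext (methods 1·3): 0.36 vs {0.26, 0.43} → fail.
Ext (methods 2·3): 0.37 vs {0.21, 0.43} → fail.
2 of 6 fail.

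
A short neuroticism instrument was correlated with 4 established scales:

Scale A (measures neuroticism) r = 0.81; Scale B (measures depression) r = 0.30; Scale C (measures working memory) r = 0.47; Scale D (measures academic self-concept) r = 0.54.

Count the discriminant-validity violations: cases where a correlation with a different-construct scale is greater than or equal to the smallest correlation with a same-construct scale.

Convergent (same construct = neuroticism): Scale A.
Smallest convergent = 0.81. Discriminant values: 0.30, 0.47, 0.54; count ≥ 0.81 → 0.

0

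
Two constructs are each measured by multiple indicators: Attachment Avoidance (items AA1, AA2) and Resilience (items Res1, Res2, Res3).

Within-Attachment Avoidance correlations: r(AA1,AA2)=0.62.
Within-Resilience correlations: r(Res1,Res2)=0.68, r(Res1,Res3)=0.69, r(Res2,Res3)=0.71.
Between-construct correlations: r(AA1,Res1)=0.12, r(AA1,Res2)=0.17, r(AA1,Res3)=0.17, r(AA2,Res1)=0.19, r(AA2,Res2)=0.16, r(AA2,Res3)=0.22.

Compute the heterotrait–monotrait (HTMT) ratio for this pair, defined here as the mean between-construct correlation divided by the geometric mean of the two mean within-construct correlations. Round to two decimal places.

0.26

Between-construct mean = 1.03/6 = 0.1717.
Mean within-AA = 0.62/1 = 0.6200; mean within-Res = 2.08/3 = 0.6933.
Geometric mean = √(0.6200 × 0.6933) = 0.6556.
HTMT = 0.1717 / 0.6556 = 0.26.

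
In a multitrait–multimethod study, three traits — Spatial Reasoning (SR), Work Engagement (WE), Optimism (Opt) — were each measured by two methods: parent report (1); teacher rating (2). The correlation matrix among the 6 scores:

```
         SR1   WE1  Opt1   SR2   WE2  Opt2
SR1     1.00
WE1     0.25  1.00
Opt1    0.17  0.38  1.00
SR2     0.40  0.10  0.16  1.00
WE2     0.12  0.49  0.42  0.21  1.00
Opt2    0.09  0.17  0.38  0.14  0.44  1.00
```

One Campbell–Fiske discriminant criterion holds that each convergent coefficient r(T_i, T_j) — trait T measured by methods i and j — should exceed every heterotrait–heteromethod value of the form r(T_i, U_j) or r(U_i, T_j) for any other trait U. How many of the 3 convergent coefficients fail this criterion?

Convergent coefficients and their comparison sets:
SR (methods 1·2): 0.40 vs {0.12, 0.10, 0.09, 0.16} → pass.
WE (methods 1·2): 0.49 vs {0.10, 0.12, 0.17, 0.42} → pass.
Opt (methods 1·2): 0.38 vs {0.16, 0.09, 0.42, 0.17} → fail.
1 of 3 fail.

1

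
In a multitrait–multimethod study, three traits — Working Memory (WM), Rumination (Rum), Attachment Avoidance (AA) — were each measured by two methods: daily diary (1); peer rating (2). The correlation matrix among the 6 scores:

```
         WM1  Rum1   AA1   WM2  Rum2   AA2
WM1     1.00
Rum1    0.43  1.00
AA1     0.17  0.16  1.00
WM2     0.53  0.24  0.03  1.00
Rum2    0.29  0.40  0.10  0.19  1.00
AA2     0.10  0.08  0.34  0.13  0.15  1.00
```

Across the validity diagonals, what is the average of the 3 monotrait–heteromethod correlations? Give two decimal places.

Convergent values: 0.53, 0.40, 0.34; mean = 1.27/3 = 0.42.

0.42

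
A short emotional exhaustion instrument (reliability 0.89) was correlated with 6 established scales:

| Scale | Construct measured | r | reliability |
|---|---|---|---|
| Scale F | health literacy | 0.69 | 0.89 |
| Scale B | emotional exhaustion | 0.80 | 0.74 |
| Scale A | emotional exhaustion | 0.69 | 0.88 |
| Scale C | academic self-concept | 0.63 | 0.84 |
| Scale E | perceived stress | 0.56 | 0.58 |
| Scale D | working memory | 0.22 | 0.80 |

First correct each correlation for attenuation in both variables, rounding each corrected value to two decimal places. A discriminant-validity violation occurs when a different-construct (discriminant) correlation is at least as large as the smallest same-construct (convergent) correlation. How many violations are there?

Disattenuated r (r / √(r_scale · r_new)):
  Scale F (disc): 0.69 / √(0.89·0.89) = 0.78
  Scale B (conv): 0.80 / √(0.74·0.89) = 0.99
  Scale A (conv): 0.69 / √(0.88·0.89) = 0.78
  Scale C (disc): 0.63 / √(0.84·0.89) = 0.73
  Scale E (disc): 0.56 / √(0.58·0.89) = 0.78
  Scale D (disc): 0.22 / √(0.80·0.89) = 0.26
Smallest convergent = 0.78. Discriminant values: 0.78, 0.73, 0.78, 0.26; count ≥ 0.78 → 2.

2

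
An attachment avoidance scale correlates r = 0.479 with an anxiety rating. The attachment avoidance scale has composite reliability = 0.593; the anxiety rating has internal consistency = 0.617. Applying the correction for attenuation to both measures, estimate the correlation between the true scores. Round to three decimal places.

r_true = r_obs / √(r_xx · r_yy) = 0.479 / √(0.593 × 0.617) = 0.479 / √0.365881 = 0.479 / 0.6049 ≈ 0.792.

0.792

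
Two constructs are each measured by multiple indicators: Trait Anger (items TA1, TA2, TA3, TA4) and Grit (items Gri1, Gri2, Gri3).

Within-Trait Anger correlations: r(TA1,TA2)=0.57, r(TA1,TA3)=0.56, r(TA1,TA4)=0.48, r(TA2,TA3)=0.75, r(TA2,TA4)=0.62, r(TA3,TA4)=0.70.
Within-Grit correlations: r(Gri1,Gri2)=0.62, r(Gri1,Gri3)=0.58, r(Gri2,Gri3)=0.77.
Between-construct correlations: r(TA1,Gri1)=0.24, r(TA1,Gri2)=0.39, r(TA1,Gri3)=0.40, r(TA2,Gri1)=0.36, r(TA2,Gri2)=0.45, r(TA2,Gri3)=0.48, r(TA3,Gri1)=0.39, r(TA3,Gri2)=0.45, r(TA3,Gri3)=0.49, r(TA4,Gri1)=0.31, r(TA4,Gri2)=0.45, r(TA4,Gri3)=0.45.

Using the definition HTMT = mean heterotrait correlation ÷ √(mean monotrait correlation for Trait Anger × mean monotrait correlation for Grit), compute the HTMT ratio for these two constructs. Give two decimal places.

Mean between = 4.86/12 = 0.4050.
Mean within-TA = 3.68/6 = 0.6133; mean within-Gri = 1.97/3 = 0.6567.
Geometric mean = √(0.6133 × 0.6567) = 0.6346.
HTMT = 0.4050 / 0.6346 = 0.64.

0.64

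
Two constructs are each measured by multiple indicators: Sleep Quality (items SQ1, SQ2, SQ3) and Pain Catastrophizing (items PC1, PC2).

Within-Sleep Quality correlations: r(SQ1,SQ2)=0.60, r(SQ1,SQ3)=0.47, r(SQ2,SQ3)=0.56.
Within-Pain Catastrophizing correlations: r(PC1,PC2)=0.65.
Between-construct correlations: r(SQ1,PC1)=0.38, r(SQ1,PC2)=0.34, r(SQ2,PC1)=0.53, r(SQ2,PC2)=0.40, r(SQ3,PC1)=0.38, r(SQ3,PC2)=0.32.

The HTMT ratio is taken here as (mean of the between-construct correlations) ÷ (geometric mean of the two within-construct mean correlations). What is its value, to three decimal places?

Mean between = 2.35/6 = 0.3917.
Mean within-SQ = 1.63/3 = 0.5433; mean within-PC = 0.65/1 = 0.6500.
Geometric mean = √(0.5433 × 0.6500) = 0.5943.
HTMT = 0.3917 / 0.5943 = 0.659.

0.659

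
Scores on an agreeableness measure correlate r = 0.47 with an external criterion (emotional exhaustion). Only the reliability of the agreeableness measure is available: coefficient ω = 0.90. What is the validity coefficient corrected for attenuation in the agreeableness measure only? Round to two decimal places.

Single correction: r_c = r_obs / √r_xx = 0.47 / √0.90 = 0.47 / 0.9487 ≈ 0.50.

0.50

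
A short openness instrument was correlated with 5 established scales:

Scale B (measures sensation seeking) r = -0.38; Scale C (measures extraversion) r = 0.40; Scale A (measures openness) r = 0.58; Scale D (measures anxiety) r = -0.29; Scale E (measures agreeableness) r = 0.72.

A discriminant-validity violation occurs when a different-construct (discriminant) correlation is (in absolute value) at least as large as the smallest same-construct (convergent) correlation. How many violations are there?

Convergent (same construct = openness): Scale A.
Smallest convergent = 0.58. Discriminant |r|: 0.38, 0.40, 0.29, 0.72; count ≥ 0.58 → 1.

1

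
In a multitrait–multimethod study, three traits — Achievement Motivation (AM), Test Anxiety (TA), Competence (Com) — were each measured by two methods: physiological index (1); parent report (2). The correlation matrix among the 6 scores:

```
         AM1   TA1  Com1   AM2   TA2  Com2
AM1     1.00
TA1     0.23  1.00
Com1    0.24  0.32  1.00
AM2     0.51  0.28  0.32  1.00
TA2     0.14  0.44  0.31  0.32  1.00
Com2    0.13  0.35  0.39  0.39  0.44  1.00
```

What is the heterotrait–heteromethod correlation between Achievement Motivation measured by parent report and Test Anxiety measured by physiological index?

0.28

Different traits and methods: r(AM2, TA1) = 0.28.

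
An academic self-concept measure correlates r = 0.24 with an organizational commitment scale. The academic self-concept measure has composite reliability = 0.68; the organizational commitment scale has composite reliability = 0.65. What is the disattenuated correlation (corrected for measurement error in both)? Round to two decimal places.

0.36

r_true = r_obs / √(r_xx · r_yy) = 0.24 / √(0.68 × 0.65) = 0.24 / √0.4420 = 0.24 / 0.6648 ≈ 0.36.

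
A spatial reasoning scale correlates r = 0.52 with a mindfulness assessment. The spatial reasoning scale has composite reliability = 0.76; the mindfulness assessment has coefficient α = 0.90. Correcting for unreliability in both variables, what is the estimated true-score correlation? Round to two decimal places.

0.63

r_true = r_obs / √(r_xx · r_yy) = 0.52 / √(0.76 × 0.90) = 0.52 / √0.6840 = 0.52 / 0.8270 ≈ 0.63.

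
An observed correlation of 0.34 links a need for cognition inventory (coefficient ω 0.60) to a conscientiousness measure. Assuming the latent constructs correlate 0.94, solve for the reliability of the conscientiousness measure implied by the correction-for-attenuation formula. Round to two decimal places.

0.22

r_true = r_obs / √(r_xx · r_yy) ⇒ 0.94 = 0.34 / √(0.60 · r_yy).
√(0.60 · r_yy) = 0.34 / 0.94 = 0.3617; 0.60 · r_yy = 0.1308; r_yy = 0.1308 / 0.60 ≈ 0.22.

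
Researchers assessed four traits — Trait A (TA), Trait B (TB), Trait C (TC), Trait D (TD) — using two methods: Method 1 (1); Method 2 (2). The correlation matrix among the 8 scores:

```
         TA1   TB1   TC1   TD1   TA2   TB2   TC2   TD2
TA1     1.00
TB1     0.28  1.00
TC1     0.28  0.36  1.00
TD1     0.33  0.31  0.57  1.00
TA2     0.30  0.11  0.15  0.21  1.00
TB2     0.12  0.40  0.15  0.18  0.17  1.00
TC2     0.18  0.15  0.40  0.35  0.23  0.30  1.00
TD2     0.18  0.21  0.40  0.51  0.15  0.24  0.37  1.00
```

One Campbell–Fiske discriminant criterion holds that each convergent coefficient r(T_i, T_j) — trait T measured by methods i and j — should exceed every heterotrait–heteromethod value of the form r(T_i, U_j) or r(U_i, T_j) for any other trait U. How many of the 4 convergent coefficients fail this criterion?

1

Each convergent coefficient versus the relevant comparison correlations:
TA (methods 1·2): 0.30 vs {0.12, 0.11, 0.18, 0.15, 0.18, 0.21} → pass.
TB (methods 1·2): 0.40 vs {0.11, 0.12, 0.15, 0.15, 0.21, 0.18} → pass.
TC (methods 1·2): 0.40 vs {0.15, 0.18, 0.15, 0.15, 0.40, 0.35} → fail.
TD (methods 1·2): 0.51 vs {0.21, 0.18, 0.18, 0.21, 0.35, 0.40} → pass.
1 of 4 fail.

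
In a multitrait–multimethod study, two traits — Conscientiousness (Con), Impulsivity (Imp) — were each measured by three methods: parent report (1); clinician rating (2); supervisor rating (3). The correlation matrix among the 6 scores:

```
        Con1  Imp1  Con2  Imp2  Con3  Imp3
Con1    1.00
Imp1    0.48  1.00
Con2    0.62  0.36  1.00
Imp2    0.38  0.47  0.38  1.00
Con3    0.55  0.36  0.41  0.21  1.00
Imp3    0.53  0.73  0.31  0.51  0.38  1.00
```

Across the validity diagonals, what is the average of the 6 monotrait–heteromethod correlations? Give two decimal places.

0.55

Convergent values: 0.62, 0.55, 0.41, 0.47, 0.73, 0.51; mean = 3.29/6 = 0.55.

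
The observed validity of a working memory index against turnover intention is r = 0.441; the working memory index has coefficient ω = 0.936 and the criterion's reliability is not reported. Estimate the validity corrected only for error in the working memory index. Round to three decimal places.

Single correction: r_c = r_obs / √r_xx = 0.441 / √0.936 = 0.441 / 0.9675 ≈ 0.456.

0.456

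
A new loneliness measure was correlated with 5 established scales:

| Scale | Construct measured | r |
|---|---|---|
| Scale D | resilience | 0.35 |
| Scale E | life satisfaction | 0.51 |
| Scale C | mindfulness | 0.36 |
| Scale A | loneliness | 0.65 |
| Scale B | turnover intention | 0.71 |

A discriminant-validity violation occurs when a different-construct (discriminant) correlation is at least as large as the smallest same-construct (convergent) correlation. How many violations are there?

Convergent (same construct = loneliness): Scale A.
Smallest convergent = 0.65. Discriminant values: 0.35, 0.51, 0.36, 0.71; count ≥ 0.65 → 1.

1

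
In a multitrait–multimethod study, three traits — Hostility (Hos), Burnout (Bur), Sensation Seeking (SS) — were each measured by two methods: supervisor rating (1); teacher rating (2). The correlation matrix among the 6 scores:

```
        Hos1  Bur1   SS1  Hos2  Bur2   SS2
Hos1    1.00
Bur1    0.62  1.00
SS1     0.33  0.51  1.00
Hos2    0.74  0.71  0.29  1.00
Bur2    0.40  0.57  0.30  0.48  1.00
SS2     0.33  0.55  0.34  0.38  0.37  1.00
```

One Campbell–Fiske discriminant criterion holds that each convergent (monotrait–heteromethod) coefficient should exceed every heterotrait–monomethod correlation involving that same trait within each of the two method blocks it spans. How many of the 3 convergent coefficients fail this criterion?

2

Each convergent coefficient versus the relevant comparison correlations:
Hos (methods 1·2): 0.74 vs {0.62, 0.48, 0.33, 0.38} → pass.
Bur (methods 1·2): 0.57 vs {0.62, 0.48, 0.51, 0.37} → fail.
SS (methods 1·2): 0.34 vs {0.33, 0.38, 0.51, 0.37} → fail.
2 of 3 fail.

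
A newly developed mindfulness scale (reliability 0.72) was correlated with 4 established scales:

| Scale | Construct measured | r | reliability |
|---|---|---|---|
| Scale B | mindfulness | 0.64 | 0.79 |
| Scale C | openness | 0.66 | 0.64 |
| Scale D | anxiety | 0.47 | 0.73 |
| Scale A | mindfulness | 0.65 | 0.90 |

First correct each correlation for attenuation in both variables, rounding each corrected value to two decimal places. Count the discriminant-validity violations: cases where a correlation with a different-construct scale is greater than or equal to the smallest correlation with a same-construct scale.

1

Disattenuated r (r / √(r_scale · r_new)):
  Scale B (conv): 0.64 / √(0.79·0.72) = 0.85
  Scale C (disc): 0.66 / √(0.64·0.72) = 0.97
  Scale D (disc): 0.47 / √(0.73·0.72) = 0.65
  Scale A (conv): 0.65 / √(0.90·0.72) = 0.81
Smallest convergent = 0.81. Discriminant values: 0.97, 0.65; count ≥ 0.81 → 1.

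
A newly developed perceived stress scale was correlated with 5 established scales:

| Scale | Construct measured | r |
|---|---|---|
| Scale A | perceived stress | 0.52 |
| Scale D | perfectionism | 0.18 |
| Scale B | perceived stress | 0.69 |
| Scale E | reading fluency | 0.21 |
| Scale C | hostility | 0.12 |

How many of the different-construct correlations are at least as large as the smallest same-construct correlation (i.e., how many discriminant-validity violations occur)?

Convergent (same construct = perceived stress): Scale A, Scale B.
Smallest convergent = 0.52. Discriminant values: 0.18, 0.21, 0.12; count ≥ 0.52 → 0.

0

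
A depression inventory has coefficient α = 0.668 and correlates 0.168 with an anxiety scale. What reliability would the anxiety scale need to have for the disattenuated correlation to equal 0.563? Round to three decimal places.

r_true = r_obs / √(r_xx · r_yy) ⇒ 0.563 = 0.168 / √(0.668 · r_yy).
√(0.668 · r_yy) = 0.168 / 0.563 = 0.2984; 0.668 · r_yy = 0.0890; r_yy = 0.0890 / 0.668 ≈ 0.133.

0.133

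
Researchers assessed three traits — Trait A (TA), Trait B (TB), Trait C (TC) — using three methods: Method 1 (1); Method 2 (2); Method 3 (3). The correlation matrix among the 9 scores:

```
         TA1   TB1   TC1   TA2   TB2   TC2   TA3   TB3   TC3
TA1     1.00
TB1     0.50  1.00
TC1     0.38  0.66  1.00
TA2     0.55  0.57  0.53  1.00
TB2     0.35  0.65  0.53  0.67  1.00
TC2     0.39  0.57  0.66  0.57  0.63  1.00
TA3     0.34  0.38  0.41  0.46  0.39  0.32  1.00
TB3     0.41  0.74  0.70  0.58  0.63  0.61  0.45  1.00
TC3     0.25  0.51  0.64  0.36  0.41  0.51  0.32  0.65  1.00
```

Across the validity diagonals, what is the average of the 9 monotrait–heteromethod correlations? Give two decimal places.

Convergent values: 0.55, 0.34, 0.46, 0.65, 0.74, 0.63, 0.66, 0.64, 0.51; mean = 5.18/9 = 0.58.

0.58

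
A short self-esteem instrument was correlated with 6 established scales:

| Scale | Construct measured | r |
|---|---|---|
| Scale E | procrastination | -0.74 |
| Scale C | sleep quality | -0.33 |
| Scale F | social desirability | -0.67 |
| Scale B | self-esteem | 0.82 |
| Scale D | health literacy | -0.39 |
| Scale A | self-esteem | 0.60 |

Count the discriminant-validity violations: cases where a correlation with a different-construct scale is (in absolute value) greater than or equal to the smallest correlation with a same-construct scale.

Convergent (same construct = self-esteem): Scale B, Scale A.
Smallest convergent = 0.60. Discriminant |r|: 0.74, 0.33, 0.67, 0.39; count ≥ 0.60 → 2.

2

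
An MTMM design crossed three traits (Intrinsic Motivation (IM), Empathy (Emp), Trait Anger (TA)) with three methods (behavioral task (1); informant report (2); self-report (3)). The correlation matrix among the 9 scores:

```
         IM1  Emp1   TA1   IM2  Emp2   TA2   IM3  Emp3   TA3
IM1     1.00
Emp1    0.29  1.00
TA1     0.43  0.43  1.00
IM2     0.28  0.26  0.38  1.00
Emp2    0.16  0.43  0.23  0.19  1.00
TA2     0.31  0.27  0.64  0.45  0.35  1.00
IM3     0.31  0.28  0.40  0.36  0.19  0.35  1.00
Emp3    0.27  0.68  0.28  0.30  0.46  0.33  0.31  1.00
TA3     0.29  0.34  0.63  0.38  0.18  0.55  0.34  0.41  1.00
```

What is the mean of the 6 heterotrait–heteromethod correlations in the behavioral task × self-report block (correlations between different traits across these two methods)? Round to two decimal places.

0.31

HTHM values (method 1 × method 3): 0.27, 0.29, 0.28, 0.34, 0.40, 0.28; mean = 1.86/6 = 0.31.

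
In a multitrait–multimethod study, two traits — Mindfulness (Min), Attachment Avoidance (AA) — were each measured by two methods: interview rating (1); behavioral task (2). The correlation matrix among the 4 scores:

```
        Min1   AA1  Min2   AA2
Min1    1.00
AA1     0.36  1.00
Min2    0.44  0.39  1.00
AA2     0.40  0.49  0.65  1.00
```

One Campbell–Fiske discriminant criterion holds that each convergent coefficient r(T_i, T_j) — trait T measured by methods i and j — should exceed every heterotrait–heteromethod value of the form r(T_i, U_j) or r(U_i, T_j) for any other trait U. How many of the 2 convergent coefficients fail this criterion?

Checking each validity diagonal entry against its comparison values:
Min (methods 1·2): 0.44 vs {0.40, 0.39} → pass.
AA (methods 1·2): 0.49 vs {0.39, 0.40} → pass.
0 of 2 fail.

0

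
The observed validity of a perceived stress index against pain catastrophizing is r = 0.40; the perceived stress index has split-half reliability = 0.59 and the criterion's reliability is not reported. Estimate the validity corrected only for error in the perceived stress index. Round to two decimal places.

Single correction: r_c = r_obs / √r_xx = 0.40 / √0.59 = 0.40 / 0.7681 ≈ 0.52.

0.52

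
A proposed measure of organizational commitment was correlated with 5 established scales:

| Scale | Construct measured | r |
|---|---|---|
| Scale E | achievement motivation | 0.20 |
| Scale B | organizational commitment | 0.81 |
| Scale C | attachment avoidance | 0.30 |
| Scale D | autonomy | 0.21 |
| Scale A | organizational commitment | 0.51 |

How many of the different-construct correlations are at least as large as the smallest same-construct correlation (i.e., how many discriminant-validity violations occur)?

Convergent (same construct = organizational commitment): Scale B, Scale A.
Smallest convergent = 0.51. Discriminant values: 0.20, 0.30, 0.21; count ≥ 0.51 → 0.

0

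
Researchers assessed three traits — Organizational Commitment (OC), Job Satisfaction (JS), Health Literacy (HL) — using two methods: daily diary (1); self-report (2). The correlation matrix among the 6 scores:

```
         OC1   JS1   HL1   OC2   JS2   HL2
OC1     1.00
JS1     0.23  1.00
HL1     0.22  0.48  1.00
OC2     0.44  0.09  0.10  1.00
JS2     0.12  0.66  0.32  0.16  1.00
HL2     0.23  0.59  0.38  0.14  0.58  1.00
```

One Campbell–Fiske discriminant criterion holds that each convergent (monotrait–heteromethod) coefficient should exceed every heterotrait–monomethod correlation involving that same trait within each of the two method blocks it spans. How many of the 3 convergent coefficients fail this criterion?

Each convergent coefficient versus the relevant comparison correlations:
OC (methods 1·2): 0.44 vs {0.23, 0.16, 0.22, 0.14} → pass.
JS (methods 1·2): 0.66 vs {0.23, 0.16, 0.48, 0.58} → pass.
HL (methods 1·2): 0.38 vs {0.22, 0.14, 0.48, 0.58} → fail.
1 of 3 fail.

1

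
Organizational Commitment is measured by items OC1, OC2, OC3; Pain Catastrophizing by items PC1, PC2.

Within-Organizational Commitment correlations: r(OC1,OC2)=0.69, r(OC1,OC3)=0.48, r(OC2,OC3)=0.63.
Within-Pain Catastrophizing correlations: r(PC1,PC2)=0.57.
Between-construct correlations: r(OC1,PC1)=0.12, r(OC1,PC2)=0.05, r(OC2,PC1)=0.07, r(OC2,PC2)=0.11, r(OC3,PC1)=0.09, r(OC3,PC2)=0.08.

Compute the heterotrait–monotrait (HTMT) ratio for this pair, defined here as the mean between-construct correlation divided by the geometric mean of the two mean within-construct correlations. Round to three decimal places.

0.148

Mean heterotrait r = 0.52/6 = 0.0867.
Mean within-OC = 1.80/3 = 0.6000; mean within-PC = 0.57/1 = 0.5700.
Geometric mean = √(0.6000 × 0.5700) = 0.5848.
HTMT = 0.0867 / 0.5848 = 0.148.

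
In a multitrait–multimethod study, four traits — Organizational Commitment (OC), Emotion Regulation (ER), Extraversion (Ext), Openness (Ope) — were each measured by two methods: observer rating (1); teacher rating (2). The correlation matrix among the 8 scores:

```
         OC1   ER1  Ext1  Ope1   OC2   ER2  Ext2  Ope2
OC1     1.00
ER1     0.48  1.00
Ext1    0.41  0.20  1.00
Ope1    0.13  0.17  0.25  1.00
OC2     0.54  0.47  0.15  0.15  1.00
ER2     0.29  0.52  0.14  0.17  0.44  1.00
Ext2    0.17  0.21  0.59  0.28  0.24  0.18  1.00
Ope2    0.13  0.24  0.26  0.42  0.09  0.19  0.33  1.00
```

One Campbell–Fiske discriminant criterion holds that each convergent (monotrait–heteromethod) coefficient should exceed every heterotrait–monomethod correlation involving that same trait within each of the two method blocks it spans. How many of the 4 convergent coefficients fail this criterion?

0

Checking each validity diagonal entry against its comparison values:
OC (methods 1·2): 0.54 vs {0.48, 0.44, 0.41, 0.24, 0.13, 0.09} → pass.
ER (methods 1·2): 0.52 vs {0.48, 0.44, 0.20, 0.18, 0.17, 0.19} → pass.
Ext (methods 1·2): 0.59 vs {0.41, 0.24, 0.20, 0.18, 0.25, 0.33} → pass.
Ope (methods 1·2): 0.42 vs {0.13, 0.09, 0.17, 0.19, 0.25, 0.33} → pass.
0 of 4 fail.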